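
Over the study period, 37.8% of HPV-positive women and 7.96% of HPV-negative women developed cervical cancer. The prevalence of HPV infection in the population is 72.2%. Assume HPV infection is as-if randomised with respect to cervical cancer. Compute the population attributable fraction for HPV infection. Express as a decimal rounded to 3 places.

p₁ = 0.378, p₀ = 0.0796.
Overall risk P(Y=1) = π·p₁ + (1−π)·p₀ = 0.722×0.378 + 0.278×0.0796 = 0.29504.
Under exogeneity, PAF = [P(Y=1) − p₀] / P(Y=1).
PAF = (0.29504 − 0.0796) / 0.29504 ≈ 0.7302

PAF ≈ 0.730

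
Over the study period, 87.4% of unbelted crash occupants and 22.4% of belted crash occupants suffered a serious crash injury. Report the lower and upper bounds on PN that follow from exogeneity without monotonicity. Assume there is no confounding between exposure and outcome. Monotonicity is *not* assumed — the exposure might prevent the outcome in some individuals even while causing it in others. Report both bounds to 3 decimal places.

p₁ = 0.874, p₀ = 0.224.
Under exogeneity alone the bounds on PN are max{0,(p₁−p₀)/p₁} ≤ PN ≤ min{1,(1−p₀)/p₁}.
  lower = (p₁ − p₀)/p₁ = 0.65 / 0.874 ≈ 0.7437
  upper = min{1, (1 − p₀)/p₁} = 0.776 / 0.874 ≈ 0.8879

0.744 ≤ PN ≤ 0.888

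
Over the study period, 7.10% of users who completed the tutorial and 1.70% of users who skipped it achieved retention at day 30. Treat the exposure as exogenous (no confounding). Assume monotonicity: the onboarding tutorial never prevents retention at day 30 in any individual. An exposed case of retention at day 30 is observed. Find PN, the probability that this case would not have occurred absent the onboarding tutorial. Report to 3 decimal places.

p₁ = 0.071, p₀ = 0.017.
Under exogeneity and monotonicity, PN = (p₁ − p₀) / p₁.
PN = (0.071 − 0.017) / 0.071 = 0.054 / 0.071 ≈ 0.7606

PN ≈ 0.761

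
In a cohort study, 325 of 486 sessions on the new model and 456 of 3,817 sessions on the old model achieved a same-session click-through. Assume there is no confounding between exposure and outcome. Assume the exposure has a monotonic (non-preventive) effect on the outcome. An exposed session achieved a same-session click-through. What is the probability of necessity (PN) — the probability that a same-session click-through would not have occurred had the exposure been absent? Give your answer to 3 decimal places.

PN ≈ 0.821

p₁ = P(outcome | exposed) = 325/486 = 0.66872
p₀ = P(outcome | unexposed) = 456/3817 = 0.11947
Under exogeneity and monotonicity, PN = (p₁ − p₀) / p₁.
PN = (0.66872 − 0.11947) / 0.66872 = 0.54926 / 0.66872 ≈ 0.8214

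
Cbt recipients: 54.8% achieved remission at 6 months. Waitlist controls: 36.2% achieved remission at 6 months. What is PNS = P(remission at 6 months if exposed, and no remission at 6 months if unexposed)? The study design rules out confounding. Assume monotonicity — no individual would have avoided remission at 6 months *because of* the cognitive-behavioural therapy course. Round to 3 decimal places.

p₁ = 0.548, p₀ = 0.362.
Under exogeneity and monotonicity, PNS = p₁ − p₀.
PNS = 0.548 − 0.362 = 0.186

PNS ≈ 0.186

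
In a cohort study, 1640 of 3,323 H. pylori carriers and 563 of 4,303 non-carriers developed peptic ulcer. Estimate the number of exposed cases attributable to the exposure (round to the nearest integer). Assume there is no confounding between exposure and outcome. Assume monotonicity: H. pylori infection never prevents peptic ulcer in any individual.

about 1205 cases

p₁ = P(outcome | exposed) = 1640/3323 = 0.49353
p₀ = P(outcome | unexposed) = 563/4303 = 0.13084
PN = (p₁ − p₀)/p₁ = (0.49353 − 0.13084) / 0.49353 ≈ 0.73489.
Attributable cases ≈ PN × (exposed cases) = 0.73489 × 1640 ≈ 1205.22.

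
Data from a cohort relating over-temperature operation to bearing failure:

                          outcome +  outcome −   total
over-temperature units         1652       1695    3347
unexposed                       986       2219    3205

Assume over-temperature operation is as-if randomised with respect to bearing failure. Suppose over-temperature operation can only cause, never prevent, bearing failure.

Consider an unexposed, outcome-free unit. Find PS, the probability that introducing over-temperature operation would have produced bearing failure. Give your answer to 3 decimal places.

p₁ = P(outcome | exposed) = 1652/3347 = 0.49358
p₀ = P(outcome | unexposed) = 986/3205 = 0.30764
Under exogeneity and monotonicity, PS = (p₁ − p₀)/(1 − p₀).
PS = (0.49358 − 0.30764) / 0.69236 ≈ 0.2685

PS ≈ 0.269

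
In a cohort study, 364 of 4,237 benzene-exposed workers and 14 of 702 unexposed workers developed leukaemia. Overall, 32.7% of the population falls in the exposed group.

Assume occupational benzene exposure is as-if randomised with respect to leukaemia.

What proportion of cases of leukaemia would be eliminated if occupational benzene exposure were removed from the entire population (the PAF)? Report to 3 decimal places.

PAF ≈ 0.520

p₁ = P(outcome | exposed) = 364/4237 = 0.08591
p₀ = P(outcome | unexposed) = 14/702 = 0.019943
Overall risk P(Y=1) = π·p₁ + (1−π)·p₀ = 0.327×0.08591 + 0.673×0.019943 = 0.041514.
Under exogeneity, PAF = [P(Y=1) − p₀] / P(Y=1).
PAF = (0.041514 − 0.019943) / 0.041514 ≈ 0.5196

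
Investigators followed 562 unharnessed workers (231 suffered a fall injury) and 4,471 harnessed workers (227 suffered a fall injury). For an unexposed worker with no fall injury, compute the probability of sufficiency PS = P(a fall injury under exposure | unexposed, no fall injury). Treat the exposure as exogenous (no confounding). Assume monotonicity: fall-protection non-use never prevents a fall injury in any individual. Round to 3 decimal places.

p₁ = P(outcome | exposed) = 231/562 = 0.41103
p₀ = P(outcome | unexposed) = 227/4471 = 0.050772
Under exogeneity and monotonicity, PS = (p₁ − p₀) / (1 − p₀).
PS = (0.41103 − 0.050772) / (1 − 0.050772) = 0.36026 / 0.94923 ≈ 0.3795

PS ≈ 0.380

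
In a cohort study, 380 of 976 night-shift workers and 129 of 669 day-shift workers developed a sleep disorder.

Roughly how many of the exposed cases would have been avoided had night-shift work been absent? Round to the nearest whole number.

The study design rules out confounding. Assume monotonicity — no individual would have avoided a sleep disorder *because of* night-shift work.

p₁ = P(outcome | exposed) = 380/976 = 0.38934
p₀ = P(outcome | unexposed) = 129/669 = 0.19283
PN = (p₁ − p₀)/p₁ = (0.38934 − 0.19283) / 0.38934 ≈ 0.50474.
Attributable cases ≈ PN × (exposed cases) = 0.50474 × 380 ≈ 191.80.

about 192 cases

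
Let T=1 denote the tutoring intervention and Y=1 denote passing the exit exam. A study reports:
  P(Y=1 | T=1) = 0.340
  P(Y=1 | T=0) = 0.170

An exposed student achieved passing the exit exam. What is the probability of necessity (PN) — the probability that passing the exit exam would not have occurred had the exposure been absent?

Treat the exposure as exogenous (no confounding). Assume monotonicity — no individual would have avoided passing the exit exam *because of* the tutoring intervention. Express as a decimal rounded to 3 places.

Let p₁ = 0.34, p₀ = 0.17.
Under exogeneity and monotonicity, PN = (p₁ − p₀) / p₁.
PN = (0.34 − 0.17) / 0.34 = 0.17 / 0.34 ≈ 0.5000

PN ≈ 0.500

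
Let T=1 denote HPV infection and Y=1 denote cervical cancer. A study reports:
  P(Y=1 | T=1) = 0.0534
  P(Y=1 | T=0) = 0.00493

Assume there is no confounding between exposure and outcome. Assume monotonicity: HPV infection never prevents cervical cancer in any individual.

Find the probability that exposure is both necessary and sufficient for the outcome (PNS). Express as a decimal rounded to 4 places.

Let p₁ = 0.0534, p₀ = 0.00493.
Under exogeneity and monotonicity, PNS = p₁ − p₀.
PNS = 0.0534 − 0.00493 = 0.04847

PNS ≈ 0.0485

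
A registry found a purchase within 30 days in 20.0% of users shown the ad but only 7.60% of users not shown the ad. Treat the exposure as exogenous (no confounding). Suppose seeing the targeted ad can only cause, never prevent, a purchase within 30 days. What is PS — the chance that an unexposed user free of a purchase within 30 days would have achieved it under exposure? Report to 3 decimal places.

p₁ = 0.2, p₀ = 0.076.
Under exogeneity and monotonicity, PS = (p₁ − p₀) / (1 − p₀).
PS = (0.2 − 0.076) / (1 − 0.076) = 0.124 / 0.924 ≈ 0.1342

PS ≈ 0.134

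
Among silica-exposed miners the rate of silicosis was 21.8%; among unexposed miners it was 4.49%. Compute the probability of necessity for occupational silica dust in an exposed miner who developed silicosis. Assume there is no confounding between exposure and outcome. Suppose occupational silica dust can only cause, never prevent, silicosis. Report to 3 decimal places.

p₁ = 0.218, p₀ = 0.0449.
Under exogeneity and monotonicity, PN = (p₁ − p₀) / p₁.
PN = (0.218 − 0.0449) / 0.218 = 0.1731 / 0.218 ≈ 0.7940

PN ≈ 0.794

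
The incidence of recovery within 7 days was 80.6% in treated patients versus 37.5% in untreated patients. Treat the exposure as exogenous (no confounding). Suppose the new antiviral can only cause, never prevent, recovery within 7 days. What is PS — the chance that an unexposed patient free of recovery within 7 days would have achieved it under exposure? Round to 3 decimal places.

p₁ = 0.806, p₀ = 0.375.
Under exogeneity and monotonicity, PS = (p₁ − p₀) / (1 − p₀).
PS = (0.806 − 0.375) / (1 − 0.375) = 0.431 / 0.625 ≈ 0.6896

PS ≈ 0.690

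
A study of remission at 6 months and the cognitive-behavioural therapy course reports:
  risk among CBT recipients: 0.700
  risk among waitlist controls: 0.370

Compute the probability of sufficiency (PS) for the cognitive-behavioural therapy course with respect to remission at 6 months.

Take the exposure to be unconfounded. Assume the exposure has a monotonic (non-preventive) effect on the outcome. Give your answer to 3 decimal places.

Let p₁ = 0.7, p₀ = 0.37.
Under exogeneity and monotonicity, PS = (p₁ − p₀) / (1 − p₀).
PS = (0.7 − 0.37) / (1 − 0.37) = 0.33 / 0.63 ≈ 0.5238

PS ≈ 0.524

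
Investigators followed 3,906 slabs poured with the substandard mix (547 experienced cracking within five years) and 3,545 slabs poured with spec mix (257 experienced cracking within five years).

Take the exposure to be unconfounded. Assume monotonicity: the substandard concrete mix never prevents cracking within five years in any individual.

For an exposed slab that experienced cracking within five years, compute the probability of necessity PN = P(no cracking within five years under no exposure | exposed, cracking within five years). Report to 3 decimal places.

PN ≈ 0.482

p₁ = P(outcome | exposed) = 547/3906 = 0.14004
p₀ = P(outcome | unexposed) = 257/3545 = 0.072496
Under exogeneity and monotonicity, PN = (p₁ − p₀) / p₁.
PN = (0.14004 − 0.072496) / 0.14004 = 0.067544 / 0.14004 ≈ 0.4823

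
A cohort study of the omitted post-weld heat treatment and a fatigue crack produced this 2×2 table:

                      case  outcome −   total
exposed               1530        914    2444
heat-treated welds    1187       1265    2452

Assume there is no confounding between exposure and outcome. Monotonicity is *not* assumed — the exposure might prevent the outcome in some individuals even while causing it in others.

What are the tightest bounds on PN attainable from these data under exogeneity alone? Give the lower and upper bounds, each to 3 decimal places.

0.227 ≤ PN ≤ 0.824

p₁ = P(outcome | exposed) = 1530/2444 = 0.62602
p₀ = P(outcome | unexposed) = 1187/2452 = 0.48409
Under exogeneity alone the bounds on PN are max{0,(p₁−p₀)/p₁} ≤ PN ≤ min{1,(1−p₀)/p₁}.
  lower = (p₁ − p₀)/p₁ = 0.14193 / 0.62602 ≈ 0.2267
  upper = min{1, (1 − p₀)/p₁} = 0.51591 / 0.62602 ≈ 0.8241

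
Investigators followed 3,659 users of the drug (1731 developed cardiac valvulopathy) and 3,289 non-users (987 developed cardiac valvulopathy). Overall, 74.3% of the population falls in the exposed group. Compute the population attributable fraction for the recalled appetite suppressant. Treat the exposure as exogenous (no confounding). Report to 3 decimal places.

PAF ≈ 0.300

p₁ = P(outcome | exposed) = 1731/3659 = 0.47308
p₀ = P(outcome | unexposed) = 987/3289 = 0.30009
Overall risk P(Y=1) = π·p₁ + (1−π)·p₀ = 0.743×0.47308 + 0.257×0.30009 = 0.42862.
Under exogeneity, PAF = [P(Y=1) − p₀] / P(Y=1).
PAF = (0.42862 − 0.30009) / 0.42862 ≈ 0.2999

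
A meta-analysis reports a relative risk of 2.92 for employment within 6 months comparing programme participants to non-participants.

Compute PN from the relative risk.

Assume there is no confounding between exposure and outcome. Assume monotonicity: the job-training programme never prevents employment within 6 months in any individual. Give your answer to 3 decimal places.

PN ≈ 0.658

Under exogeneity and monotonicity, PN = (RR − 1) / RR = 1 − 1/RR.
PN = (2.92 − 1) / 2.92 = 1.92 / 2.92 ≈ 0.6575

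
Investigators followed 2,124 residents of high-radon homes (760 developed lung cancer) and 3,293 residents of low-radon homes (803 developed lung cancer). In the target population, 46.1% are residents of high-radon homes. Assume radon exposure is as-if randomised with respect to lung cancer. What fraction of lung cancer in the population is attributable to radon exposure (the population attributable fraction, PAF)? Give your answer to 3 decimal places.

p₁ = P(outcome | exposed) = 760/2124 = 0.35782
p₀ = P(outcome | unexposed) = 803/3293 = 0.24385
Overall risk P(Y=1) = π·p₁ + (1−π)·p₀ = 0.461×0.35782 + 0.539×0.24385 = 0.29639.
Under exogeneity, PAF = [P(Y=1) − p₀] / P(Y=1).
PAF = (0.29639 − 0.24385) / 0.29639 ≈ 0.1773

PAF ≈ 0.177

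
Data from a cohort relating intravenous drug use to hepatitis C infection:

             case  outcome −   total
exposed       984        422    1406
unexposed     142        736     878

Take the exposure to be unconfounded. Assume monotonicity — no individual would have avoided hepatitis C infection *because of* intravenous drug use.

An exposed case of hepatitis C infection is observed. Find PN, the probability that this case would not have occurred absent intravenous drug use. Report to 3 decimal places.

p₁ = P(outcome | exposed) = 984/1406 = 0.69986
p₀ = P(outcome | unexposed) = 142/878 = 0.16173
Under exogeneity and monotonicity, PN = (p₁ − p₀) / p₁.
PN = (0.69986 − 0.16173) / 0.69986 = 0.53813 / 0.69986 ≈ 0.7689

PN ≈ 0.769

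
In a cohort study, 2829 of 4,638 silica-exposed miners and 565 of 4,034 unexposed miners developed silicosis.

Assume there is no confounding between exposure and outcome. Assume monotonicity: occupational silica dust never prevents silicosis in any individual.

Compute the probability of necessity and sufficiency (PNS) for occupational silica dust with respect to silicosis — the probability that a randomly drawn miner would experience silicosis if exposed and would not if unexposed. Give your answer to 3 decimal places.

PNS ≈ 0.470

p₁ = P(outcome | exposed) = 2829/4638 = 0.60996
p₀ = P(outcome | unexposed) = 565/4034 = 0.14006
Under exogeneity and monotonicity, PNS = p₁ − p₀.
PNS = 0.60996 − 0.14006 = 0.4699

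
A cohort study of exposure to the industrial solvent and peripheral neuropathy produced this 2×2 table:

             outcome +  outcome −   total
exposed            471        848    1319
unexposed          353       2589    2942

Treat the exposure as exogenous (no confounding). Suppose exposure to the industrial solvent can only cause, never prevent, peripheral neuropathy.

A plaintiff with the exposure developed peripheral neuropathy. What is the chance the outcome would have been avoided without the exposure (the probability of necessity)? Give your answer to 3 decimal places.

PN ≈ 0.664

p₁ = P(outcome | exposed) = 471/1319 = 0.35709
p₀ = P(outcome | unexposed) = 353/2942 = 0.11999
Under exogeneity and monotonicity, PN = (p₁ − p₀)/p₁.
PN = (0.35709 − 0.11999) / 0.35709 ≈ 0.6640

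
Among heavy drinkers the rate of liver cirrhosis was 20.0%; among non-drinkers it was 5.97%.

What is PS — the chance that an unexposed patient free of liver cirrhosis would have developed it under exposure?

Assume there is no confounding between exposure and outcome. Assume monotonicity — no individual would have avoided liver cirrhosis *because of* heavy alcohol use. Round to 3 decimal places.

p₁ = 0.2, p₀ = 0.0597.
Under exogeneity and monotonicity, PS = (p₁ − p₀) / (1 − p₀).
PS = (0.2 − 0.0597) / (1 − 0.0597) = 0.1403 / 0.9403 ≈ 0.1492

PS ≈ 0.149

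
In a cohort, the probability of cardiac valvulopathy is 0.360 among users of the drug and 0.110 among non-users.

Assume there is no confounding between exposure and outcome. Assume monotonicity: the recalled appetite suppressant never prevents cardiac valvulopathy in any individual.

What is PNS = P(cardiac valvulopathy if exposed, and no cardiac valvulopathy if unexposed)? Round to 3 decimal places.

PNS ≈ 0.250

Let p₁ = 0.36, p₀ = 0.11.
Under exogeneity and monotonicity, PNS = p₁ − p₀.
PNS = 0.36 − 0.11 = 0.25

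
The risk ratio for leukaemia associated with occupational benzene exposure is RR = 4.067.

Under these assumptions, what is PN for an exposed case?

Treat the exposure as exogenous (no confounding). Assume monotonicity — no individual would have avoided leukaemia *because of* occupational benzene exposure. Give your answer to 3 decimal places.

PN ≈ 0.754

Under exogeneity and monotonicity, PN = (RR − 1) / RR = 1 − 1/RR.
PN = (4.067 − 1) / 4.067 = 3.067 / 4.067 ≈ 0.7541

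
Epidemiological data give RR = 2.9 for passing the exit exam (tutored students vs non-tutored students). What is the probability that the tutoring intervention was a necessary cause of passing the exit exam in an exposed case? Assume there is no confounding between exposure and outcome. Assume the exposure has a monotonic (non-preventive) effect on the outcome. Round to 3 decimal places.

PN ≈ 0.655

Under exogeneity and monotonicity, PN = (RR − 1) / RR = 1 − 1/RR.
PN = (2.9 − 1) / 2.9 = 1.9 / 2.9 ≈ 0.6552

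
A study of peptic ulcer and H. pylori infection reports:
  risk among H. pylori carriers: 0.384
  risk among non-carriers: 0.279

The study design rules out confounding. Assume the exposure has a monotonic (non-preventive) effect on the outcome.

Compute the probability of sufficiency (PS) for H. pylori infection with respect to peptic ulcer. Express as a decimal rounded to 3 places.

Let p₁ = 0.384, p₀ = 0.279.
Under exogeneity and monotonicity, PS = (p₁ − p₀) / (1 − p₀).
PS = (0.384 − 0.279) / (1 − 0.279) = 0.105 / 0.721 ≈ 0.1456

PS ≈ 0.146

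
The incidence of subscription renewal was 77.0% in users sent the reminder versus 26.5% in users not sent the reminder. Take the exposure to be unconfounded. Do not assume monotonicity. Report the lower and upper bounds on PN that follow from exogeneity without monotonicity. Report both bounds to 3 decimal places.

0.656 ≤ PN ≤ 0.955

p₁ = 0.77, p₀ = 0.265.
Under exogeneity alone the bounds on PN are max{0,(p₁−p₀)/p₁} ≤ PN ≤ min{1,(1−p₀)/p₁}.
  lower = (p₁ − p₀)/p₁ = 0.505 / 0.77 ≈ 0.6558
  upper = min{1, (1 − p₀)/p₁} = 0.735 / 0.77 ≈ 0.9545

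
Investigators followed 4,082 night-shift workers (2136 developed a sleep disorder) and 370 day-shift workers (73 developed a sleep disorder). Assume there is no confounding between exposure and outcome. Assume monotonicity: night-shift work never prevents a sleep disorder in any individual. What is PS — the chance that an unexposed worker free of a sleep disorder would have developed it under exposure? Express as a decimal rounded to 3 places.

p₁ = P(outcome | exposed) = 2136/4082 = 0.52327
p₀ = P(outcome | unexposed) = 73/370 = 0.1973
Under exogeneity and monotonicity, PS = (p₁ − p₀) / (1 − p₀).
PS = (0.52327 − 0.1973) / (1 − 0.1973) = 0.32598 / 0.8027 ≈ 0.4061

PS ≈ 0.406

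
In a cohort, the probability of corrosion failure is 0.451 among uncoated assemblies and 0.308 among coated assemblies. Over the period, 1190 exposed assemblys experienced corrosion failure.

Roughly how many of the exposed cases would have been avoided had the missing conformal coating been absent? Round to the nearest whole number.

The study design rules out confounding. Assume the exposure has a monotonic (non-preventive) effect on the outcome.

Let p₁ = 0.451, p₀ = 0.308.
PN = (p₁ − p₀)/p₁ = (0.451 − 0.308) / 0.451 ≈ 0.31707.
Attributable cases ≈ PN × (exposed cases) = 0.31707 × 1190 ≈ 377.32.

about 377 cases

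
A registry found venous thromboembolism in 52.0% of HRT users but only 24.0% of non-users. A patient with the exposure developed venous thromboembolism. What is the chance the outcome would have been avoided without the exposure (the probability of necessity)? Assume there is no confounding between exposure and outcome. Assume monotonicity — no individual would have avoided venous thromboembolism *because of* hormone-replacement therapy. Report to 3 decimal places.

p₁ = 0.52, p₀ = 0.24.
Under exogeneity and monotonicity, PN = (p₁ − p₀) / p₁.
PN = (0.52 − 0.24) / 0.52 = 0.28 / 0.52 ≈ 0.5385

PN ≈ 0.538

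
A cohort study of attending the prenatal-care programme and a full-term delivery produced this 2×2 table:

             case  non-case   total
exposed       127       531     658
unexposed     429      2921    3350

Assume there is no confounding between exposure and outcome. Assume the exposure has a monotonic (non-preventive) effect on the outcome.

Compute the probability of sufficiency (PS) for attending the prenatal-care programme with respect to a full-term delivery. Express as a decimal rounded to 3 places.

p₁ = P(outcome | exposed) = 127/658 = 0.19301
p₀ = P(outcome | unexposed) = 429/3350 = 0.12806
Under exogeneity and monotonicity, PS = (p₁ − p₀)/(1 − p₀).
PS = (0.19301 − 0.12806) / 0.87194 ≈ 0.0745

PS ≈ 0.074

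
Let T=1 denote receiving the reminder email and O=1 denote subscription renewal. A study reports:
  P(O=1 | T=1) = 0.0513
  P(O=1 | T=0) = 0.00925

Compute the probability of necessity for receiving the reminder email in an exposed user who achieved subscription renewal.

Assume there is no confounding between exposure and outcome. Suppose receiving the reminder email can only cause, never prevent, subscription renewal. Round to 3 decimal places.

Let p₁ = 0.0513, p₀ = 0.00925.
Under exogeneity and monotonicity, PN = (p₁ − p₀) / p₁.
PN = (0.0513 − 0.00925) / 0.0513 = 0.04205 / 0.0513 ≈ 0.8197

PN ≈ 0.820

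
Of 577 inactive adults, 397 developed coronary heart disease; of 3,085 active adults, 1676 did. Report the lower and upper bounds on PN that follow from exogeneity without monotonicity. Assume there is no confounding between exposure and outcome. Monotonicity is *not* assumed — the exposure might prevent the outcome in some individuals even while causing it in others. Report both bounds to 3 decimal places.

p₁ = P(outcome | exposed) = 397/577 = 0.68804
p₀ = P(outcome | unexposed) = 1676/3085 = 0.54327
Under exogeneity alone the bounds on PN are max{0,(p₁−p₀)/p₁} ≤ PN ≤ min{1,(1−p₀)/p₁}.
  lower = (p₁ − p₀)/p₁ = 0.14477 / 0.68804 ≈ 0.2104
  upper = min{1, (1 − p₀)/p₁} = 0.45673 / 0.68804 ≈ 0.6638

0.210 ≤ PN ≤ 0.664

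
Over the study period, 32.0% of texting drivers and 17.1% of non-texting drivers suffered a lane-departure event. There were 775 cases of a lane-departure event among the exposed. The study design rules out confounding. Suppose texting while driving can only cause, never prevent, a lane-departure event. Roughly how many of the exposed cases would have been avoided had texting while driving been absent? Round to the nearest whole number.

about 361 cases

p₁ = 0.32, p₀ = 0.171.
PN = (p₁ − p₀)/p₁ = (0.32 − 0.171) / 0.32 ≈ 0.46562.
Attributable cases ≈ PN × (exposed cases) = 0.46562 × 775 ≈ 360.86.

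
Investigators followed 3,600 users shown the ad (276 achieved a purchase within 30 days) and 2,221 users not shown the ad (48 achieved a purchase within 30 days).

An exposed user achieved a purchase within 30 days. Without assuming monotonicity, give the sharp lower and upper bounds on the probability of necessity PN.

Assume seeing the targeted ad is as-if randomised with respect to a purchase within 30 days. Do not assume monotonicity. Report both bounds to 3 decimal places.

0.718 ≤ PN ≤ 1.000

p₁ = P(outcome | exposed) = 276/3600 = 0.076667
p₀ = P(outcome | unexposed) = 48/2221 = 0.021612
Under exogeneity alone the bounds on PN are max{0,(p₁−p₀)/p₁} ≤ PN ≤ min{1,(1−p₀)/p₁}.
  lower = (p₁ − p₀)/p₁ = 0.055055 / 0.076667 ≈ 0.7181
  upper = min{1, (1 − p₀)/p₁} = 0.97839 / 0.076667 ≈ 12.7616 → capped at 1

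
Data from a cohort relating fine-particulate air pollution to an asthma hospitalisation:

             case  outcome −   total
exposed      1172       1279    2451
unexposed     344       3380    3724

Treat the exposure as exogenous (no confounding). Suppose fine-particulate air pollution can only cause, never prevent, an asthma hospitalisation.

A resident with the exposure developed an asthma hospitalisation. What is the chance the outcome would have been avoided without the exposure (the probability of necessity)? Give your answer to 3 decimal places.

p₁ = P(outcome | exposed) = 1172/2451 = 0.47817
p₀ = P(outcome | unexposed) = 344/3724 = 0.092374
Under exogeneity and monotonicity, PN = (p₁ − p₀) / p₁.
PN = (0.47817 − 0.092374) / 0.47817 = 0.3858 / 0.47817 ≈ 0.8068

PN ≈ 0.807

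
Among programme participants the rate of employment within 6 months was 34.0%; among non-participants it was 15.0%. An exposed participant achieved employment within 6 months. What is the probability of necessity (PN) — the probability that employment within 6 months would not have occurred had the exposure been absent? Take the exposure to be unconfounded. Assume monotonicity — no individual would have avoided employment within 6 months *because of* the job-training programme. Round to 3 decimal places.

PN ≈ 0.559

p₁ = 0.34, p₀ = 0.15.
Under exogeneity and monotonicity, PN = (p₁ − p₀) / p₁.
PN = (0.34 − 0.15) / 0.34 = 0.19 / 0.34 ≈ 0.5588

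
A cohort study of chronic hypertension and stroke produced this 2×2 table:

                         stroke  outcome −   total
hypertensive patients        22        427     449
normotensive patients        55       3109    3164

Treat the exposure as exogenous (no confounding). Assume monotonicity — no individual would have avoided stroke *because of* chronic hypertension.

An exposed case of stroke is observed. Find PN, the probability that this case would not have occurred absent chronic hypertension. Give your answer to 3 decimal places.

PN ≈ 0.645

p₁ = P(outcome | exposed) = 22/449 = 0.048998
p₀ = P(outcome | unexposed) = 55/3164 = 0.017383
Under exogeneity and monotonicity, PN = (p₁ − p₀) / p₁.
PN = (0.048998 − 0.017383) / 0.048998 = 0.031615 / 0.048998 ≈ 0.6452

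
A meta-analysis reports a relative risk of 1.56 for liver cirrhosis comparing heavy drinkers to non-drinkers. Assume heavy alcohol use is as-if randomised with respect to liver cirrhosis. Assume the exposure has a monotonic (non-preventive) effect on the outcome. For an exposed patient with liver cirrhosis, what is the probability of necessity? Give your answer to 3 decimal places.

Under exogeneity and monotonicity, PN = (RR − 1) / RR = 1 − 1/RR.
PN = (1.56 − 1) / 1.56 = 0.56 / 1.56 ≈ 0.3590

PN ≈ 0.359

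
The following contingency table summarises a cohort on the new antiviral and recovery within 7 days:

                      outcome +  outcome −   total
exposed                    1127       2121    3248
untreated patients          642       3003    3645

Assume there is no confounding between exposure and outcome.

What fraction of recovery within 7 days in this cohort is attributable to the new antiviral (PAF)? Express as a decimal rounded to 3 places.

p₁ = P(outcome | exposed) = 1127/3248 = 0.34698
p₀ = P(outcome | unexposed) = 642/3645 = 0.17613
Exposure prevalence π = 3248/6893 = 0.4712; overall risk P(Y=1) = 0.25664.
Under exogeneity, PAF = [P(Y=1) − p₀]/P(Y=1).
PAF = (0.25664 − 0.17613) / 0.25664 ≈ 0.3137

PAF ≈ 0.314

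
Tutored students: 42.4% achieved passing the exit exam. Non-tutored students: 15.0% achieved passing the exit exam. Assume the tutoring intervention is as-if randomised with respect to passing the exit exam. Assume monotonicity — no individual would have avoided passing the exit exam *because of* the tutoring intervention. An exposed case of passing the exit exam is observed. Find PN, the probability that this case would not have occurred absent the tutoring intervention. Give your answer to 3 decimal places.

PN ≈ 0.646

p₁ = 0.424, p₀ = 0.15.
Under exogeneity and monotonicity, PN = (p₁ − p₀) / p₁.
PN = (0.424 − 0.15) / 0.424 = 0.274 / 0.424 ≈ 0.6462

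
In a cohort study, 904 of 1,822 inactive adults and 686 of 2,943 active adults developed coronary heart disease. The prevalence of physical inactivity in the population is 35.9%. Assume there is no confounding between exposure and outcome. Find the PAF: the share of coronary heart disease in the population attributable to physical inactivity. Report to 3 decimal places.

p₁ = P(outcome | exposed) = 904/1822 = 0.49616
p₀ = P(outcome | unexposed) = 686/2943 = 0.2331
Overall risk P(Y=1) = π·p₁ + (1−π)·p₀ = 0.359×0.49616 + 0.641×0.2331 = 0.32753.
Under exogeneity, PAF = [P(Y=1) − p₀] / P(Y=1).
PAF = (0.32753 − 0.2331) / 0.32753 ≈ 0.2883

PAF ≈ 0.288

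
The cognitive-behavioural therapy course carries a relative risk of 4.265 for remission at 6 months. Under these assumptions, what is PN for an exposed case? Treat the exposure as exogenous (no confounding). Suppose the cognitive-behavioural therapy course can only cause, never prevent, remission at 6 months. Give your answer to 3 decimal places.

PN ≈ 0.766

Under exogeneity and monotonicity, PN = (RR − 1) / RR = 1 − 1/RR.
PN = (4.265 − 1) / 4.265 = 3.265 / 4.265 ≈ 0.7655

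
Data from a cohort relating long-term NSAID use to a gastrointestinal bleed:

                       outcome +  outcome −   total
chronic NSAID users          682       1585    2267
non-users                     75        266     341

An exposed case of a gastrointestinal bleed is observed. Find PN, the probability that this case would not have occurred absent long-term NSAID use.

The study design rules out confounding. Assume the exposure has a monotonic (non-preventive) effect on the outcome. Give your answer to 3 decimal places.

p₁ = P(outcome | exposed) = 682/2267 = 0.30084
p₀ = P(outcome | unexposed) = 75/341 = 0.21994
Under exogeneity and monotonicity, PN = (p₁ − p₀)/p₁.
PN = (0.30084 − 0.21994) / 0.30084 ≈ 0.2689

PN ≈ 0.269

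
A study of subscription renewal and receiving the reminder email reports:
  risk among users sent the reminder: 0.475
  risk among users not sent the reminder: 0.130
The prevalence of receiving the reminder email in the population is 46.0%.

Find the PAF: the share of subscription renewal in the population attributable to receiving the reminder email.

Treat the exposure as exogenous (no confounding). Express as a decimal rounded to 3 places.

PAF ≈ 0.550

Let p₁ = 0.475, p₀ = 0.13.
Overall risk P(Y=1) = π·p₁ + (1−π)·p₀ = 0.46×0.475 + 0.54×0.13 = 0.2887.
Under exogeneity, PAF = [P(Y=1) − p₀] / P(Y=1).
PAF = (0.2887 − 0.13) / 0.2887 ≈ 0.5497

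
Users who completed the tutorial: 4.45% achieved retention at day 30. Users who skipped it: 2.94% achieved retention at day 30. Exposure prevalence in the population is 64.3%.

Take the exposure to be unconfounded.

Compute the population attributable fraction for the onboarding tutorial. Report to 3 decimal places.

PAF ≈ 0.248

p₁ = 0.0445, p₀ = 0.0294.
Overall risk P(Y=1) = π·p₁ + (1−π)·p₀ = 0.643×0.0445 + 0.357×0.0294 = 0.039109.
Under exogeneity, PAF = [P(Y=1) − p₀] / P(Y=1).
PAF = (0.039109 − 0.0294) / 0.039109 ≈ 0.2483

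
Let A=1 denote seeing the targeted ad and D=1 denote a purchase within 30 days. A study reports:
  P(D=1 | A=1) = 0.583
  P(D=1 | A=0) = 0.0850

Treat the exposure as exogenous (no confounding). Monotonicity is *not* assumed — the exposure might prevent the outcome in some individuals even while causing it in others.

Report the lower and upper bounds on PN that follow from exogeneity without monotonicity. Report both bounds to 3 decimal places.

0.854 ≤ PN ≤ 1.000

Let p₁ = 0.583, p₀ = 0.085.
Under exogeneity alone the bounds on PN are max{0,(p₁−p₀)/p₁} ≤ PN ≤ min{1,(1−p₀)/p₁}.
  lower = (p₁ − p₀)/p₁ = 0.498 / 0.583 ≈ 0.8542
  upper = min{1, (1 − p₀)/p₁} = 0.915 / 0.583 ≈ 1.5695 → capped at 1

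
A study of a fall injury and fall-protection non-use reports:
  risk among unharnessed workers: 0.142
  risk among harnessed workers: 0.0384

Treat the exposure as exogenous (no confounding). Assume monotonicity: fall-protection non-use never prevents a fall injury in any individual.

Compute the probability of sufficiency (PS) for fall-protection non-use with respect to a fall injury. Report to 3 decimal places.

PS ≈ 0.108

Let p₁ = 0.142, p₀ = 0.0384.
Under exogeneity and monotonicity, PS = (p₁ − p₀) / (1 − p₀).
PS = (0.142 − 0.0384) / (1 − 0.0384) = 0.1036 / 0.9616 ≈ 0.1077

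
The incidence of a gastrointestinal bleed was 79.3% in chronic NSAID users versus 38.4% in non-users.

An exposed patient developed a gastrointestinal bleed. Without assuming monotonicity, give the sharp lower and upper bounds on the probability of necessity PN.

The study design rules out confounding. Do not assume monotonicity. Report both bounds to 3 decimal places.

p₁ = 0.793, p₀ = 0.384.
Under exogeneity alone the bounds on PN are max{0,(p₁−p₀)/p₁} ≤ PN ≤ min{1,(1−p₀)/p₁}.
  lower = (p₁ − p₀)/p₁ = 0.409 / 0.793 ≈ 0.5158
  upper = min{1, (1 − p₀)/p₁} = 0.616 / 0.793 ≈ 0.7768

0.516 ≤ PN ≤ 0.777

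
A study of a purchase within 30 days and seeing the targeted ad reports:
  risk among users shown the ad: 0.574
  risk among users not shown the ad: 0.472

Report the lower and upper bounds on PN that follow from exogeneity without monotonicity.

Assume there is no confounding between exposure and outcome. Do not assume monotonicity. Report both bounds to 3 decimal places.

Let p₁ = 0.574, p₀ = 0.472.
Under exogeneity alone the bounds on PN are max{0,(p₁−p₀)/p₁} ≤ PN ≤ min{1,(1−p₀)/p₁}.
  lower = (p₁ − p₀)/p₁ = 0.102 / 0.574 ≈ 0.1777
  upper = min{1, (1 − p₀)/p₁} = 0.528 / 0.574 ≈ 0.9199

0.178 ≤ PN ≤ 0.920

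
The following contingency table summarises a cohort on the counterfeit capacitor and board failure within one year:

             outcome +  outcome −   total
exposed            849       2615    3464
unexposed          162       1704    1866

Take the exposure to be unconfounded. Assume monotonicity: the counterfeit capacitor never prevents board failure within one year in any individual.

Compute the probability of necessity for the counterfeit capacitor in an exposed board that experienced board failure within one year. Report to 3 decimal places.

PN ≈ 0.646

p₁ = P(outcome | exposed) = 849/3464 = 0.24509
p₀ = P(outcome | unexposed) = 162/1866 = 0.086817
Under exogeneity and monotonicity, PN = (p₁ − p₀) / p₁.
PN = (0.24509 − 0.086817) / 0.24509 = 0.15828 / 0.24509 ≈ 0.6458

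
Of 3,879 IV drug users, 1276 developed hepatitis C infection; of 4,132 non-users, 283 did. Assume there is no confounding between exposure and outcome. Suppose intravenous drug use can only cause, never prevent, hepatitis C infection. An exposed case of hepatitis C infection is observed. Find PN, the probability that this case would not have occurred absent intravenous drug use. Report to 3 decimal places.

PN ≈ 0.792

p₁ = P(outcome | exposed) = 1276/3879 = 0.32895
p₀ = P(outcome | unexposed) = 283/4132 = 0.06849
Under exogeneity and monotonicity, PN = (p₁ − p₀) / p₁.
PN = (0.32895 − 0.06849) / 0.32895 = 0.26046 / 0.32895 ≈ 0.7918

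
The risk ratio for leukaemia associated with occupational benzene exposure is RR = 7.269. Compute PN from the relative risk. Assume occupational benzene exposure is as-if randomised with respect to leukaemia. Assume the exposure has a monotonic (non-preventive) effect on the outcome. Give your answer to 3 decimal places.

PN ≈ 0.862

Under exogeneity and monotonicity, PN = (RR − 1) / RR = 1 − 1/RR.
PN = (7.269 − 1) / 7.269 = 6.269 / 7.269 ≈ 0.8624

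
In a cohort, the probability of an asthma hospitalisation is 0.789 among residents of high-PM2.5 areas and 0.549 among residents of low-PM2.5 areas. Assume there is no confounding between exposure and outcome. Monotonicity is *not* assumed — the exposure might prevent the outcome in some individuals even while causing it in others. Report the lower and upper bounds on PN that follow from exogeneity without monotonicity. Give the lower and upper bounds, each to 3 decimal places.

Let p₁ = 0.789, p₀ = 0.549.
Under exogeneity alone the bounds on PN are max{0,(p₁−p₀)/p₁} ≤ PN ≤ min{1,(1−p₀)/p₁}.
  lower = (p₁ − p₀)/p₁ = 0.24 / 0.789 ≈ 0.3042
  upper = min{1, (1 − p₀)/p₁} = 0.451 / 0.789 ≈ 0.5716

0.304 ≤ PN ≤ 0.572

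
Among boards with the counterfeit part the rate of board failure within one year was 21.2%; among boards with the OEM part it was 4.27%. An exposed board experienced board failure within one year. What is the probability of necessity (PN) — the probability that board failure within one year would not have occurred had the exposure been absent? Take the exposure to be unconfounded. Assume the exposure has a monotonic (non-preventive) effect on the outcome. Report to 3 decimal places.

PN ≈ 0.799

p₁ = 0.212, p₀ = 0.0427.
Under exogeneity and monotonicity, PN = (p₁ − p₀) / p₁.
PN = (0.212 − 0.0427) / 0.212 = 0.1693 / 0.212 ≈ 0.7986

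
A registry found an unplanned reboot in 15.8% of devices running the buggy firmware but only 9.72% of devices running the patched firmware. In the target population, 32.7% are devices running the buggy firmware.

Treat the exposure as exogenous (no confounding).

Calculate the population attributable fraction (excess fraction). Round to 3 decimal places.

PAF ≈ 0.170

p₁ = 0.158, p₀ = 0.0972.
Overall risk P(Y=1) = π·p₁ + (1−π)·p₀ = 0.327×0.158 + 0.673×0.0972 = 0.11708.
Under exogeneity, PAF = [P(Y=1) − p₀] / P(Y=1).
PAF = (0.11708 − 0.0972) / 0.11708 ≈ 0.1698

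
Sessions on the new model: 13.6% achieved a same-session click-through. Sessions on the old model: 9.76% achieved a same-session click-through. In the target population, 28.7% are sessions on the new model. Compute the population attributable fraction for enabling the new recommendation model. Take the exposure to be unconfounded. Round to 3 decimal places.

p₁ = 0.136, p₀ = 0.0976.
Overall risk P(Y=1) = π·p₁ + (1−π)·p₀ = 0.287×0.136 + 0.713×0.0976 = 0.10862.
Under exogeneity, PAF = [P(Y=1) − p₀] / P(Y=1).
PAF = (0.10862 − 0.0976) / 0.10862 ≈ 0.1015

PAF ≈ 0.101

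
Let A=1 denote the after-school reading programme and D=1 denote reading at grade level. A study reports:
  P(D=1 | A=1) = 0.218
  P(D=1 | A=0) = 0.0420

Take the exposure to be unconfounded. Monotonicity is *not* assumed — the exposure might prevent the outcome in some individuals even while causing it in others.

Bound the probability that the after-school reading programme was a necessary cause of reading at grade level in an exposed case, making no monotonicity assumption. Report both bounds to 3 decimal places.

0.807 ≤ PN ≤ 1.000

Let p₁ = 0.218, p₀ = 0.042.
Under exogeneity alone the bounds on PN are max{0,(p₁−p₀)/p₁} ≤ PN ≤ min{1,(1−p₀)/p₁}.
  lower = (p₁ − p₀)/p₁ = 0.176 / 0.218 ≈ 0.8073
  upper = min{1, (1 − p₀)/p₁} = 0.958 / 0.218 ≈ 4.3945 → capped at 1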